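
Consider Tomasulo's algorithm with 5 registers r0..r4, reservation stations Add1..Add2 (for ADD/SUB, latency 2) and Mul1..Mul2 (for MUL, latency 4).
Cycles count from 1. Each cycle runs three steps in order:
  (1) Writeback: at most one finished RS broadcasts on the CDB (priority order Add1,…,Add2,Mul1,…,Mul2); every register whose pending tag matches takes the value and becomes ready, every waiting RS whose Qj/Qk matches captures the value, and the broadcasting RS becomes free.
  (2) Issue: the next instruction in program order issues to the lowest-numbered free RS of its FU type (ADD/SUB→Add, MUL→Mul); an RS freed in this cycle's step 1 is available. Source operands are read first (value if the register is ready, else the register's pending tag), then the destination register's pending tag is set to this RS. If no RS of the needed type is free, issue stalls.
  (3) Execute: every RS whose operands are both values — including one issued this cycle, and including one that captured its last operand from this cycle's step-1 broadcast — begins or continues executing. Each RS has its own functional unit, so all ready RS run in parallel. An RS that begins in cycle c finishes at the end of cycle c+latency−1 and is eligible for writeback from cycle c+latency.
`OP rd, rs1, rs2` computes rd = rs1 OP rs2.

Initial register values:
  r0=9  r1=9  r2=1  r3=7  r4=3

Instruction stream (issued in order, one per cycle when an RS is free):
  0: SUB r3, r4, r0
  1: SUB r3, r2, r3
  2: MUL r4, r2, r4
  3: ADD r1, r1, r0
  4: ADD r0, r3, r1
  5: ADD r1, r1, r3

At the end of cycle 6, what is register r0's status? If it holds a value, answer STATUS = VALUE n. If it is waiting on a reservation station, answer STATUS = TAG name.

STATUS = TAG Add2

  c1: issue SUB r3<-Add1  regs: r0:9,r1:9,r2:1,r3:Add1,r4:3
  c2: issue SUB r3<-Add2  regs: r0:9,r1:9,r2:1,r3:Add2,r4:3
  c3: CDB Add1=-6; issue MUL r4<-Mul1  regs: r0:9,r1:9,r2:1,r3:Add2,r4:Mul1
  c4: issue ADD r1<-Add1  regs: r0:9,r1:Add1,r2:1,r3:Add2,r4:Mul1
  c5: CDB Add2=7; issue ADD r0<-Add2  regs: r0:Add2,r1:Add1,r2:1,r3:7,r4:Mul1
  c6: CDB Add1=18; issue ADD r1<-Add1  regs: r0:Add2,r1:Add1,r2:1,r3:7,r4:Mul1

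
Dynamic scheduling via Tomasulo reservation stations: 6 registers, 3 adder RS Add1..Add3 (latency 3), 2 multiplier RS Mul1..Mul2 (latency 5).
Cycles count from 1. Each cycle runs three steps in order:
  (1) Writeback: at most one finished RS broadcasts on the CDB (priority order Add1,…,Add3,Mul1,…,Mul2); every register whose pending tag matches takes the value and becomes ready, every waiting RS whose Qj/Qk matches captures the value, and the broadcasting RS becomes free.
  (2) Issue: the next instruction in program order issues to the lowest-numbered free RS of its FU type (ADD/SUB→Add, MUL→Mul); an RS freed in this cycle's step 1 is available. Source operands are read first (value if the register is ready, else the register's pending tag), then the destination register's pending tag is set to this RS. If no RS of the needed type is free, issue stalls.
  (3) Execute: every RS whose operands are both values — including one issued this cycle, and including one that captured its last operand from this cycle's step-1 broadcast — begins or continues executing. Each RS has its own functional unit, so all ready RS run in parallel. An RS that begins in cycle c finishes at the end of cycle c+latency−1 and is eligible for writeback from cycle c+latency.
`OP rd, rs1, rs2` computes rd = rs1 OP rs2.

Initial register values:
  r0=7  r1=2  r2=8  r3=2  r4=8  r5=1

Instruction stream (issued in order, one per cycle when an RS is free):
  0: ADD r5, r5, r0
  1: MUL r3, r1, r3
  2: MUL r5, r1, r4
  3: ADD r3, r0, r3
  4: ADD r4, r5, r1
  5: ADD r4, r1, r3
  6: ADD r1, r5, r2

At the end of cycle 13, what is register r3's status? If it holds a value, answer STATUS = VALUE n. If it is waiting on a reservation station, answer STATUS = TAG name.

STATUS = VALUE 11

cycle 1: issue ADD r5<-Add1 // r0:7,r1:2,r2:8,r3:2,r4:8,r5:Add1
cycle 2: issue MUL r3<-Mul1 // r0:7,r1:2,r2:8,r3:Mul1,r4:8,r5:Add1
cycle 3: issue MUL r5<-Mul2 // r0:7,r1:2,r2:8,r3:Mul1,r4:8,r5:Mul2
cycle 4: CDB Add1=8; issue ADD r3<-Add1 // r0:7,r1:2,r2:8,r3:Add1,r4:8,r5:Mul2
cycle 5: issue ADD r4<-Add2 // r0:7,r1:2,r2:8,r3:Add1,r4:Add2,r5:Mul2
cycle 6: issue ADD r4<-Add3 // r0:7,r1:2,r2:8,r3:Add1,r4:Add3,r5:Mul2
cycle 7: CDB Mul1=4; stall // r0:7,r1:2,r2:8,r3:Add1,r4:Add3,r5:Mul2
cycle 8: CDB Mul2=16; stall // r0:7,r1:2,r2:8,r3:Add1,r4:Add3,r5:16
cycle 9: stall // r0:7,r1:2,r2:8,r3:Add1,r4:Add3,r5:16
cycle 10: CDB Add1=11; issue ADD r1<-Add1 // r0:7,r1:Add1,r2:8,r3:11,r4:Add3,r5:16
cycle 11: CDB Add2=18 // r0:7,r1:Add1,r2:8,r3:11,r4:Add3,r5:16
cycle 12: - // r0:7,r1:Add1,r2:8,r3:11,r4:Add3,r5:16
cycle 13: CDB Add1=24 // r0:7,r1:24,r2:8,r3:11,r4:Add3,r5:16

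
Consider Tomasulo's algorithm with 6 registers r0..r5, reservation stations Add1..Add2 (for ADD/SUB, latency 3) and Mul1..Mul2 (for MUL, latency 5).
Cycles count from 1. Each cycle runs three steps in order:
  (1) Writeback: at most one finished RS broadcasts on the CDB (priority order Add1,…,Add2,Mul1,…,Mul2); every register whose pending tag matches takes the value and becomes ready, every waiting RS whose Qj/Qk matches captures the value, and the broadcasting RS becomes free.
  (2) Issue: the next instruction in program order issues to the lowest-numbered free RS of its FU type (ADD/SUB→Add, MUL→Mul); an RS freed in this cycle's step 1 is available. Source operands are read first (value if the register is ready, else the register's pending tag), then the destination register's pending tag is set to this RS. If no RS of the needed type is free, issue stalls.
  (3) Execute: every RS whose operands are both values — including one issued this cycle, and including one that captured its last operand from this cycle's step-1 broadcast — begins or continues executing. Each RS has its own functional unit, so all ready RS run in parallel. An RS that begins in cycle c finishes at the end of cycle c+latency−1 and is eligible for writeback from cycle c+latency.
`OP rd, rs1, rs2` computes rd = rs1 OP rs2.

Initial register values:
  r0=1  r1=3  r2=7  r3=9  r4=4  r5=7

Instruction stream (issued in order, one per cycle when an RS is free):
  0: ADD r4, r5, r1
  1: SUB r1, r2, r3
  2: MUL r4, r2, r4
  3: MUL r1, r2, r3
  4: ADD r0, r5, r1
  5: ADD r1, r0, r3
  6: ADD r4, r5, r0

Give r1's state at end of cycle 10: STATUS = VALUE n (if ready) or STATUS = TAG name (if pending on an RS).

  c1: issue ADD r4<-Add1  regs: r0:1,r1:3,r2:7,r3:9,r4:Add1,r5:7
  c2: issue SUB r1<-Add2  regs: r0:1,r1:Add2,r2:7,r3:9,r4:Add1,r5:7
  c3: issue MUL r4<-Mul1  regs: r0:1,r1:Add2,r2:7,r3:9,r4:Mul1,r5:7
  c4: CDB Add1=10; issue MUL r1<-Mul2  regs: r0:1,r1:Mul2,r2:7,r3:9,r4:Mul1,r5:7
  c5: CDB Add2=-2; issue ADD r0<-Add1  regs: r0:Add1,r1:Mul2,r2:7,r3:9,r4:Mul1,r5:7
  c6: issue ADD r1<-Add2  regs: r0:Add1,r1:Add2,r2:7,r3:9,r4:Mul1,r5:7
  c7: stall  regs: r0:Add1,r1:Add2,r2:7,r3:9,r4:Mul1,r5:7
  c8: stall  regs: r0:Add1,r1:Add2,r2:7,r3:9,r4:Mul1,r5:7
  c9: CDB Mul1=70; stall  regs: r0:Add1,r1:Add2,r2:7,r3:9,r4:70,r5:7
  c10: CDB Mul2=63; stall  regs: r0:Add1,r1:Add2,r2:7,r3:9,r4:70,r5:7

STATUS = TAG Add2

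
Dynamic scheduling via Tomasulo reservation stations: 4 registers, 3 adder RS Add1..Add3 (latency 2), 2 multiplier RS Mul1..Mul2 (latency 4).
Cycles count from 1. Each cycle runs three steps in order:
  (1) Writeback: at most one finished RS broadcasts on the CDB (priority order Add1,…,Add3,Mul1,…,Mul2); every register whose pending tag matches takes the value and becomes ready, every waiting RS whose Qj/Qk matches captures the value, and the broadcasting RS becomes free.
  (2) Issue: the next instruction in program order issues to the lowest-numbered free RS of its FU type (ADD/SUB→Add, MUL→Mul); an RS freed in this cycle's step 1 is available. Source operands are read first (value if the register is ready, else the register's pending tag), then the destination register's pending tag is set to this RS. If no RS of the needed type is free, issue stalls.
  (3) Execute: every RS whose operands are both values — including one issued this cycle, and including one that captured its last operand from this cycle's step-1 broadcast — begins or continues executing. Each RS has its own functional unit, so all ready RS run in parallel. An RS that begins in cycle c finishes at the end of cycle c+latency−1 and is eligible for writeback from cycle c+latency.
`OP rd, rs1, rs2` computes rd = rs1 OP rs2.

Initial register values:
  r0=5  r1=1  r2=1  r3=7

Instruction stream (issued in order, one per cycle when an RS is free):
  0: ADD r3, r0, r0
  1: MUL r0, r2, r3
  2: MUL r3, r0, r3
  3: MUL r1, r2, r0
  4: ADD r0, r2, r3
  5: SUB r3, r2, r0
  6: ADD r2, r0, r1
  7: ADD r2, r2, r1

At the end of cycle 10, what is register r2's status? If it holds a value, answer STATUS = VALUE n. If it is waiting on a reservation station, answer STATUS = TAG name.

  c1: issue ADD r3<-Add1  regs: r0:5,r1:1,r2:1,r3:Add1
  c2: issue MUL r0<-Mul1  regs: r0:Mul1,r1:1,r2:1,r3:Add1
  c3: CDB Add1=10; issue MUL r3<-Mul2  regs: r0:Mul1,r1:1,r2:1,r3:Mul2
  c4: stall  regs: r0:Mul1,r1:1,r2:1,r3:Mul2
  c5: stall  regs: r0:Mul1,r1:1,r2:1,r3:Mul2
  c6: stall  regs: r0:Mul1,r1:1,r2:1,r3:Mul2
  c7: CDB Mul1=10; issue MUL r1<-Mul1  regs: r0:10,r1:Mul1,r2:1,r3:Mul2
  c8: issue ADD r0<-Add1  regs: r0:Add1,r1:Mul1,r2:1,r3:Mul2
  c9: issue SUB r3<-Add2  regs: r0:Add1,r1:Mul1,r2:1,r3:Add2
  c10: issue ADD r2<-Add3  regs: r0:Add1,r1:Mul1,r2:Add3,r3:Add2

STATUS = TAG Add3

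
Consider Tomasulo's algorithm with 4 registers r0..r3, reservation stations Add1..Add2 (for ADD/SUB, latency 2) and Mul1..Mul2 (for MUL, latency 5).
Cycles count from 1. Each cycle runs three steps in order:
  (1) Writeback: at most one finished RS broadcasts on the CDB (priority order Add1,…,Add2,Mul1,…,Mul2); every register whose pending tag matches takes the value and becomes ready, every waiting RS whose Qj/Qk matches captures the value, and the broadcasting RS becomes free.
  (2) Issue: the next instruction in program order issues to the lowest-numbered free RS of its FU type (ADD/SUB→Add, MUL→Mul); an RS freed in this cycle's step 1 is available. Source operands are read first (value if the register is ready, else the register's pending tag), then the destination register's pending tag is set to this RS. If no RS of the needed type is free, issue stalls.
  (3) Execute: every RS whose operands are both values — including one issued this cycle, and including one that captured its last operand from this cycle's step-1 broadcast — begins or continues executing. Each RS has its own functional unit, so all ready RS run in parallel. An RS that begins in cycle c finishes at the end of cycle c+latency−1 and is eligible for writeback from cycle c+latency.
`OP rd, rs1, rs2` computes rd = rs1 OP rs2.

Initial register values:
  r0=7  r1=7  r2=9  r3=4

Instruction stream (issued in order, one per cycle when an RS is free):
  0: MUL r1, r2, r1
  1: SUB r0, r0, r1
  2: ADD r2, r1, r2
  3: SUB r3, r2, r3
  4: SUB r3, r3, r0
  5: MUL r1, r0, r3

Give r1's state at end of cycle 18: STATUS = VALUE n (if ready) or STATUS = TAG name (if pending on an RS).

cycle 1: issue MUL r1<-Mul1 // r0:7,r1:Mul1,r2:9,r3:4
cycle 2: issue SUB r0<-Add1 // r0:Add1,r1:Mul1,r2:9,r3:4
cycle 3: issue ADD r2<-Add2 // r0:Add1,r1:Mul1,r2:Add2,r3:4
cycle 4: stall // r0:Add1,r1:Mul1,r2:Add2,r3:4
cycle 5: stall // r0:Add1,r1:Mul1,r2:Add2,r3:4
cycle 6: CDB Mul1=63; stall // r0:Add1,r1:63,r2:Add2,r3:4
cycle 7: stall // r0:Add1,r1:63,r2:Add2,r3:4
cycle 8: CDB Add1=-56; issue SUB r3<-Add1 // r0:-56,r1:63,r2:Add2,r3:Add1
cycle 9: CDB Add2=72; issue SUB r3<-Add2 // r0:-56,r1:63,r2:72,r3:Add2
cycle 10: issue MUL r1<-Mul1 // r0:-56,r1:Mul1,r2:72,r3:Add2
cycle 11: CDB Add1=68 // r0:-56,r1:Mul1,r2:72,r3:Add2
cycle 12: - // r0:-56,r1:Mul1,r2:72,r3:Add2
cycle 13: CDB Add2=124 // r0:-56,r1:Mul1,r2:72,r3:124
cycle 14: - // r0:-56,r1:Mul1,r2:72,r3:124
cycle 15: - // r0:-56,r1:Mul1,r2:72,r3:124
cycle 16: - // r0:-56,r1:Mul1,r2:72,r3:124
cycle 17: - // r0:-56,r1:Mul1,r2:72,r3:124
cycle 18: CDB Mul1=-6944 // r0:-56,r1:-6944,r2:72,r3:124

STATUS = VALUE -6944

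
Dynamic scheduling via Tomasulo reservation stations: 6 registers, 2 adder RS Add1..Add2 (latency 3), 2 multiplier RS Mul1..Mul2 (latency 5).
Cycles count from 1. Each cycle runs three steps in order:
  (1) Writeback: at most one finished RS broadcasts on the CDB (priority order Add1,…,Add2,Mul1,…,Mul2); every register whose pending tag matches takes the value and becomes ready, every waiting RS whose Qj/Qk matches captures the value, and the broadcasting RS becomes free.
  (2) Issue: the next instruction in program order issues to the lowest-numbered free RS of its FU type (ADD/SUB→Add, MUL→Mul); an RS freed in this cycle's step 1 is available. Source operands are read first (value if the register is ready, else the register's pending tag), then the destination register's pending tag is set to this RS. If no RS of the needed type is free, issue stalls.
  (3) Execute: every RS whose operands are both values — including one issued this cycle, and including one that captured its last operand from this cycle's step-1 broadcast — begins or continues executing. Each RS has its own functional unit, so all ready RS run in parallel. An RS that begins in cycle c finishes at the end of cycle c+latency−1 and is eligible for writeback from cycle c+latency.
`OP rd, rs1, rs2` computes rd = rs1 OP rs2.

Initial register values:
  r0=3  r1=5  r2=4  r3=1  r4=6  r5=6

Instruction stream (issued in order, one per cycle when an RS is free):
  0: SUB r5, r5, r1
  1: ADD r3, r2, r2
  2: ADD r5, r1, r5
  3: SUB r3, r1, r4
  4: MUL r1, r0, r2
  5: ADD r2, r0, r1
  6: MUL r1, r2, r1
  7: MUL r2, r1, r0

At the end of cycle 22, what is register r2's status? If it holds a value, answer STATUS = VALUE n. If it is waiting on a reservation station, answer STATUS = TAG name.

STATUS = TAG Mul1

  c1: issue SUB r5<-Add1  regs: r0:3,r1:5,r2:4,r3:1,r4:6,r5:Add1
  c2: issue ADD r3<-Add2  regs: r0:3,r1:5,r2:4,r3:Add2,r4:6,r5:Add1
  c3: stall  regs: r0:3,r1:5,r2:4,r3:Add2,r4:6,r5:Add1
  c4: CDB Add1=1; issue ADD r5<-Add1  regs: r0:3,r1:5,r2:4,r3:Add2,r4:6,r5:Add1
  c5: CDB Add2=8; issue SUB r3<-Add2  regs: r0:3,r1:5,r2:4,r3:Add2,r4:6,r5:Add1
  c6: issue MUL r1<-Mul1  regs: r0:3,r1:Mul1,r2:4,r3:Add2,r4:6,r5:Add1
  c7: CDB Add1=6; issue ADD r2<-Add1  regs: r0:3,r1:Mul1,r2:Add1,r3:Add2,r4:6,r5:6
  c8: CDB Add2=-1; issue MUL r1<-Mul2  regs: r0:3,r1:Mul2,r2:Add1,r3:-1,r4:6,r5:6
  c9: stall  regs: r0:3,r1:Mul2,r2:Add1,r3:-1,r4:6,r5:6
  c10: stall  regs: r0:3,r1:Mul2,r2:Add1,r3:-1,r4:6,r5:6
  c11: CDB Mul1=12; issue MUL r2<-Mul1  regs: r0:3,r1:Mul2,r2:Mul1,r3:-1,r4:6,r5:6
  c12: -  regs: r0:3,r1:Mul2,r2:Mul1,r3:-1,r4:6,r5:6
  c13: -  regs: r0:3,r1:Mul2,r2:Mul1,r3:-1,r4:6,r5:6
  c14: CDB Add1=15  regs: r0:3,r1:Mul2,r2:Mul1,r3:-1,r4:6,r5:6
  c15: -  regs: r0:3,r1:Mul2,r2:Mul1,r3:-1,r4:6,r5:6
  c16: -  regs: r0:3,r1:Mul2,r2:Mul1,r3:-1,r4:6,r5:6
  c17: -  regs: r0:3,r1:Mul2,r2:Mul1,r3:-1,r4:6,r5:6
  c18: -  regs: r0:3,r1:Mul2,r2:Mul1,r3:-1,r4:6,r5:6
  c19: CDB Mul2=180  regs: r0:3,r1:180,r2:Mul1,r3:-1,r4:6,r5:6
  c20: -  regs: r0:3,r1:180,r2:Mul1,r3:-1,r4:6,r5:6
  c21: -  regs: r0:3,r1:180,r2:Mul1,r3:-1,r4:6,r5:6
  c22: -  regs: r0:3,r1:180,r2:Mul1,r3:-1,r4:6,r5:6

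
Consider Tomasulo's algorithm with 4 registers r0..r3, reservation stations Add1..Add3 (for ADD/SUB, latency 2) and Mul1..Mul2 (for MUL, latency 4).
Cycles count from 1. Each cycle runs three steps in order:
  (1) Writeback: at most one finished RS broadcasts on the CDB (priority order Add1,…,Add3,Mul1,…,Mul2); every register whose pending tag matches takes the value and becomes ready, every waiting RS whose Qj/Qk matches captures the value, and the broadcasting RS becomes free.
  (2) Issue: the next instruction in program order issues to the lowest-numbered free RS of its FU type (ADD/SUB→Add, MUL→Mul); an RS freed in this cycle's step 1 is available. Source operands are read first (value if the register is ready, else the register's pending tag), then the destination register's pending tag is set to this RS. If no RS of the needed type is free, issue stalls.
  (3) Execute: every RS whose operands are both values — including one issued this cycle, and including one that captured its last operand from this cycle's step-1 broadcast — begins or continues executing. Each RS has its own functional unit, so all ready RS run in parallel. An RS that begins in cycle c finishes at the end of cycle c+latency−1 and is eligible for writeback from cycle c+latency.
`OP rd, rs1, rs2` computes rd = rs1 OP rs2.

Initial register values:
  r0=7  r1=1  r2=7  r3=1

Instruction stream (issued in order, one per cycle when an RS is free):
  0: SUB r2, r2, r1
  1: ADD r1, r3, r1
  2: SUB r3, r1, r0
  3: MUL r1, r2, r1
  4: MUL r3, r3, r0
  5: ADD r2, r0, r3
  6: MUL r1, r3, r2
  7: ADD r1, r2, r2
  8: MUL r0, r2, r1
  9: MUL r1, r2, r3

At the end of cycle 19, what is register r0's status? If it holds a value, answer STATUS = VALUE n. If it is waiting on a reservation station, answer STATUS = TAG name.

STATUS = VALUE 1568

cycle 1: issue SUB r2<-Add1 // r0:7,r1:1,r2:Add1,r3:1
cycle 2: issue ADD r1<-Add2 // r0:7,r1:Add2,r2:Add1,r3:1
cycle 3: CDB Add1=6; issue SUB r3<-Add1 // r0:7,r1:Add2,r2:6,r3:Add1
cycle 4: CDB Add2=2; issue MUL r1<-Mul1 // r0:7,r1:Mul1,r2:6,r3:Add1
cycle 5: issue MUL r3<-Mul2 // r0:7,r1:Mul1,r2:6,r3:Mul2
cycle 6: CDB Add1=-5; issue ADD r2<-Add1 // r0:7,r1:Mul1,r2:Add1,r3:Mul2
cycle 7: stall // r0:7,r1:Mul1,r2:Add1,r3:Mul2
cycle 8: CDB Mul1=12; issue MUL r1<-Mul1 // r0:7,r1:Mul1,r2:Add1,r3:Mul2
cycle 9: issue ADD r1<-Add2 // r0:7,r1:Add2,r2:Add1,r3:Mul2
cycle 10: CDB Mul2=-35; issue MUL r0<-Mul2 // r0:Mul2,r1:Add2,r2:Add1,r3:-35
cycle 11: stall // r0:Mul2,r1:Add2,r2:Add1,r3:-35
cycle 12: CDB Add1=-28; stall // r0:Mul2,r1:Add2,r2:-28,r3:-35
cycle 13: stall // r0:Mul2,r1:Add2,r2:-28,r3:-35
cycle 14: CDB Add2=-56; stall // r0:Mul2,r1:-56,r2:-28,r3:-35
cycle 15: stall // r0:Mul2,r1:-56,r2:-28,r3:-35
cycle 16: CDB Mul1=980; issue MUL r1<-Mul1 // r0:Mul2,r1:Mul1,r2:-28,r3:-35
cycle 17: - // r0:Mul2,r1:Mul1,r2:-28,r3:-35
cycle 18: CDB Mul2=1568 // r0:1568,r1:Mul1,r2:-28,r3:-35
cycle 19: - // r0:1568,r1:Mul1,r2:-28,r3:-35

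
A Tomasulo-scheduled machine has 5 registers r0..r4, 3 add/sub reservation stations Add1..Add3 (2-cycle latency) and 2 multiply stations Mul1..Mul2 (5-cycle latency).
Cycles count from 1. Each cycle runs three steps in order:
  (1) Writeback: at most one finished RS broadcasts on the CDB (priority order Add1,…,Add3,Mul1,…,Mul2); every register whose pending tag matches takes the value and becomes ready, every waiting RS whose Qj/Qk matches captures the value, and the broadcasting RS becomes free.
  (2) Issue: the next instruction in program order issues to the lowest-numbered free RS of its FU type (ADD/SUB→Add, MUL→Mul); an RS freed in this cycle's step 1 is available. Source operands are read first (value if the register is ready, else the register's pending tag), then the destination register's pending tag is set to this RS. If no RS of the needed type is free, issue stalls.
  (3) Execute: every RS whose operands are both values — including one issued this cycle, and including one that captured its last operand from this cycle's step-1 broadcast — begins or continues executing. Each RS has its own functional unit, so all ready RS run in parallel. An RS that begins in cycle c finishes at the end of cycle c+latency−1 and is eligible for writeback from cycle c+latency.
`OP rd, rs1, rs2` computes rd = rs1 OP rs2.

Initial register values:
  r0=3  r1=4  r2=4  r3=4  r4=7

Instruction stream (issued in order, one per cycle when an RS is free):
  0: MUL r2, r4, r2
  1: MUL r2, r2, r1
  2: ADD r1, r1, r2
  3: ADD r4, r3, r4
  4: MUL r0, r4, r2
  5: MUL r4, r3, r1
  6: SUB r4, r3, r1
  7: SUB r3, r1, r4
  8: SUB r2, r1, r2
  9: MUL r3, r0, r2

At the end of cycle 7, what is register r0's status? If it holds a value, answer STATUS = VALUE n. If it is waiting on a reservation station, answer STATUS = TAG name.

STATUS = TAG Mul1

c1: issue MUL r2<-Mul1 | r0:3,r1:4,r2:Mul1,r3:4,r4:7
c2: issue MUL r2<-Mul2 | r0:3,r1:4,r2:Mul2,r3:4,r4:7
c3: issue ADD r1<-Add1 | r0:3,r1:Add1,r2:Mul2,r3:4,r4:7
c4: issue ADD r4<-Add2 | r0:3,r1:Add1,r2:Mul2,r3:4,r4:Add2
c5: stall | r0:3,r1:Add1,r2:Mul2,r3:4,r4:Add2
c6: CDB Add2=11; stall | r0:3,r1:Add1,r2:Mul2,r3:4,r4:11
c7: CDB Mul1=28; issue MUL r0<-Mul1 | r0:Mul1,r1:Add1,r2:Mul2,r3:4,r4:11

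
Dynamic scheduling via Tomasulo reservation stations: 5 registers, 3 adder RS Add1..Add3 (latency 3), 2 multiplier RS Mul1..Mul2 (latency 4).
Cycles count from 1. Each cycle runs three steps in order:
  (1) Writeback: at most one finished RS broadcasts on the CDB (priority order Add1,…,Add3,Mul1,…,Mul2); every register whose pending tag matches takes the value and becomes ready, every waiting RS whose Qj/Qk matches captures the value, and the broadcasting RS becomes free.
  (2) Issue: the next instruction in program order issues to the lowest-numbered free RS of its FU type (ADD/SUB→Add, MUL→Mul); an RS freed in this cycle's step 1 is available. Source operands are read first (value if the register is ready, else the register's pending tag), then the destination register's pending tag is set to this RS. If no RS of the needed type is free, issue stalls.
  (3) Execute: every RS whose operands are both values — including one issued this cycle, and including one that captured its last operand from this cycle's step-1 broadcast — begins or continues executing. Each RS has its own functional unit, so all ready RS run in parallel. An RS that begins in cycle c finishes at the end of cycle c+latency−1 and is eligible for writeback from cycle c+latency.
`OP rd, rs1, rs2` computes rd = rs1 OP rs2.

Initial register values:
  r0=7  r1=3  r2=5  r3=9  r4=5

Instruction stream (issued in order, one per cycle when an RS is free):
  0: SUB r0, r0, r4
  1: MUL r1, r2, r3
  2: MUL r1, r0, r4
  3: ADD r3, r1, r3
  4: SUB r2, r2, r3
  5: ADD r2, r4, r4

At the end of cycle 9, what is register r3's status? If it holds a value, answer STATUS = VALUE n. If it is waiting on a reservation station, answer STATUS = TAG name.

STATUS = TAG Add1

c1: issue SUB r0<-Add1 | r0:Add1,r1:3,r2:5,r3:9,r4:5
c2: issue MUL r1<-Mul1 | r0:Add1,r1:Mul1,r2:5,r3:9,r4:5
c3: issue MUL r1<-Mul2 | r0:Add1,r1:Mul2,r2:5,r3:9,r4:5
c4: CDB Add1=2; issue ADD r3<-Add1 | r0:2,r1:Mul2,r2:5,r3:Add1,r4:5
c5: issue SUB r2<-Add2 | r0:2,r1:Mul2,r2:Add2,r3:Add1,r4:5
c6: CDB Mul1=45; issue ADD r2<-Add3 | r0:2,r1:Mul2,r2:Add3,r3:Add1,r4:5
c7: - | r0:2,r1:Mul2,r2:Add3,r3:Add1,r4:5
c8: CDB Mul2=10 | r0:2,r1:10,r2:Add3,r3:Add1,r4:5
c9: CDB Add3=10 | r0:2,r1:10,r2:10,r3:Add1,r4:5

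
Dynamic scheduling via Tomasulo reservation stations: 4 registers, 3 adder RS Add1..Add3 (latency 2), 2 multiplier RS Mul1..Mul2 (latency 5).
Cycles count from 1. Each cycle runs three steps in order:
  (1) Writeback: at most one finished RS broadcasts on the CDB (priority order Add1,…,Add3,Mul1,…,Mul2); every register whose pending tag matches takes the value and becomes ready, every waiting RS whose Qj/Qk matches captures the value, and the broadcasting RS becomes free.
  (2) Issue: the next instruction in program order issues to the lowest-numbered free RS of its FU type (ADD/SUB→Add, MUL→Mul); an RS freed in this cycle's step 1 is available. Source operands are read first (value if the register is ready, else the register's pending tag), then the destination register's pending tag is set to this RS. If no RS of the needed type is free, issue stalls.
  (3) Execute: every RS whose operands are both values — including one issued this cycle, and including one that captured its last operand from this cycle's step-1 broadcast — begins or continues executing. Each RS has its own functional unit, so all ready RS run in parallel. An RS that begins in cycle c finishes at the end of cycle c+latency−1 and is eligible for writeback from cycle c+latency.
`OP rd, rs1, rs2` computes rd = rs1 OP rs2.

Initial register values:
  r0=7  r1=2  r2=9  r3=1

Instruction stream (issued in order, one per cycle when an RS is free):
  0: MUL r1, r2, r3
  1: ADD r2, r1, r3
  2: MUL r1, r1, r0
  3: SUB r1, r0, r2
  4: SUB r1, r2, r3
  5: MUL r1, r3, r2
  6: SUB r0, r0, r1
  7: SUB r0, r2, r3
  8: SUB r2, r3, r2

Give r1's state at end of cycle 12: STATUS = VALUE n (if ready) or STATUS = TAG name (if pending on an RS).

cycle 1: issue MUL r1<-Mul1 // r0:7,r1:Mul1,r2:9,r3:1
cycle 2: issue ADD r2<-Add1 // r0:7,r1:Mul1,r2:Add1,r3:1
cycle 3: issue MUL r1<-Mul2 // r0:7,r1:Mul2,r2:Add1,r3:1
cycle 4: issue SUB r1<-Add2 // r0:7,r1:Add2,r2:Add1,r3:1
cycle 5: issue SUB r1<-Add3 // r0:7,r1:Add3,r2:Add1,r3:1
cycle 6: CDB Mul1=9; issue MUL r1<-Mul1 // r0:7,r1:Mul1,r2:Add1,r3:1
cycle 7: stall // r0:7,r1:Mul1,r2:Add1,r3:1
cycle 8: CDB Add1=10; issue SUB r0<-Add1 // r0:Add1,r1:Mul1,r2:10,r3:1
cycle 9: stall // r0:Add1,r1:Mul1,r2:10,r3:1
cycle 10: CDB Add2=-3; issue SUB r0<-Add2 // r0:Add2,r1:Mul1,r2:10,r3:1
cycle 11: CDB Add3=9; issue SUB r2<-Add3 // r0:Add2,r1:Mul1,r2:Add3,r3:1
cycle 12: CDB Add2=9 // r0:9,r1:Mul1,r2:Add3,r3:1

STATUS = TAG Mul1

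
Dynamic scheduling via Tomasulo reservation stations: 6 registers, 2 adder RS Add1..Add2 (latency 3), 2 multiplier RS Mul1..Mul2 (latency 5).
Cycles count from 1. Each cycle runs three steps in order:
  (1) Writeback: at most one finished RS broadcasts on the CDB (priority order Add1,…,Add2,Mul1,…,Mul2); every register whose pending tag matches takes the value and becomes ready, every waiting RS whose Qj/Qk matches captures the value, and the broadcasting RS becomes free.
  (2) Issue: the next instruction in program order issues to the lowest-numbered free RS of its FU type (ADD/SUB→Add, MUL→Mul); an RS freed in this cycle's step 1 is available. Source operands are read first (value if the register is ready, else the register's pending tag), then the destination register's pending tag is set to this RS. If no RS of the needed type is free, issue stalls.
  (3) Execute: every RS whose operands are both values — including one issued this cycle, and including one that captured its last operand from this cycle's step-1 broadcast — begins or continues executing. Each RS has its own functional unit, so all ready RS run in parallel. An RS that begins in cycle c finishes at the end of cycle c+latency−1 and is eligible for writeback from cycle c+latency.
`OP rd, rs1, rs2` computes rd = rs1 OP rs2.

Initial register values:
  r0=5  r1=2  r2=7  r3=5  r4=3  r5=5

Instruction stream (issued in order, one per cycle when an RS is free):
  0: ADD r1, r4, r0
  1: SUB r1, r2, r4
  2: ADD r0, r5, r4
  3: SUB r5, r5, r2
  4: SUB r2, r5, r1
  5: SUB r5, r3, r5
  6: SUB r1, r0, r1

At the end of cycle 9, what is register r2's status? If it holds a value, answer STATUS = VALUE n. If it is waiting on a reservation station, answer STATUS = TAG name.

  c1: issue ADD r1<-Add1  regs: r0:5,r1:Add1,r2:7,r3:5,r4:3,r5:5
  c2: issue SUB r1<-Add2  regs: r0:5,r1:Add2,r2:7,r3:5,r4:3,r5:5
  c3: stall  regs: r0:5,r1:Add2,r2:7,r3:5,r4:3,r5:5
  c4: CDB Add1=8; issue ADD r0<-Add1  regs: r0:Add1,r1:Add2,r2:7,r3:5,r4:3,r5:5
  c5: CDB Add2=4; issue SUB r5<-Add2  regs: r0:Add1,r1:4,r2:7,r3:5,r4:3,r5:Add2
  c6: stall  regs: r0:Add1,r1:4,r2:7,r3:5,r4:3,r5:Add2
  c7: CDB Add1=8; issue SUB r2<-Add1  regs: r0:8,r1:4,r2:Add1,r3:5,r4:3,r5:Add2
  c8: CDB Add2=-2; issue SUB r5<-Add2  regs: r0:8,r1:4,r2:Add1,r3:5,r4:3,r5:Add2
  c9: stall  regs: r0:8,r1:4,r2:Add1,r3:5,r4:3,r5:Add2

STATUS = TAG Add1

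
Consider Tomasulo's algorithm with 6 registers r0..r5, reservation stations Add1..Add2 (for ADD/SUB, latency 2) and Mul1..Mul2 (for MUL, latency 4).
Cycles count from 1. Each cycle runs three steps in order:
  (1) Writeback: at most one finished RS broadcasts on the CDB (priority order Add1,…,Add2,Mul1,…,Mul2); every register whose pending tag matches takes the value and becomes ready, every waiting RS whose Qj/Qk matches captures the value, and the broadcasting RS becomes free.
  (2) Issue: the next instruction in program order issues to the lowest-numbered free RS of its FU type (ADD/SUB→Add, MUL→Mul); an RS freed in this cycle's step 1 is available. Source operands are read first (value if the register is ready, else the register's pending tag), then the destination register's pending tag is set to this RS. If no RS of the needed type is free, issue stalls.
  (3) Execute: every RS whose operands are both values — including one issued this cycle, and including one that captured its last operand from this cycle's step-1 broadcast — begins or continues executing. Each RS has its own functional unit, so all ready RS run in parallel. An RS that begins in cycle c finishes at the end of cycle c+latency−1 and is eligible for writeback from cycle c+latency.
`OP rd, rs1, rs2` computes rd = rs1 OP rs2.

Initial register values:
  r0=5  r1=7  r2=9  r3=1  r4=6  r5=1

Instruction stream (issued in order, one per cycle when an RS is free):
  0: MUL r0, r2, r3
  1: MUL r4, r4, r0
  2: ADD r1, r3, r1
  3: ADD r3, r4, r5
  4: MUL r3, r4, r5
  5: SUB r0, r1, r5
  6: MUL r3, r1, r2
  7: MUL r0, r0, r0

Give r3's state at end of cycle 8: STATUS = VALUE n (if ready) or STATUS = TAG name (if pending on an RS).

c1: issue MUL r0<-Mul1 | r0:Mul1,r1:7,r2:9,r3:1,r4:6,r5:1
c2: issue MUL r4<-Mul2 | r0:Mul1,r1:7,r2:9,r3:1,r4:Mul2,r5:1
c3: issue ADD r1<-Add1 | r0:Mul1,r1:Add1,r2:9,r3:1,r4:Mul2,r5:1
c4: issue ADD r3<-Add2 | r0:Mul1,r1:Add1,r2:9,r3:Add2,r4:Mul2,r5:1
c5: CDB Add1=8; stall | r0:Mul1,r1:8,r2:9,r3:Add2,r4:Mul2,r5:1
c6: CDB Mul1=9; issue MUL r3<-Mul1 | r0:9,r1:8,r2:9,r3:Mul1,r4:Mul2,r5:1
c7: issue SUB r0<-Add1 | r0:Add1,r1:8,r2:9,r3:Mul1,r4:Mul2,r5:1
c8: stall | r0:Add1,r1:8,r2:9,r3:Mul1,r4:Mul2,r5:1

STATUS = TAG Mul1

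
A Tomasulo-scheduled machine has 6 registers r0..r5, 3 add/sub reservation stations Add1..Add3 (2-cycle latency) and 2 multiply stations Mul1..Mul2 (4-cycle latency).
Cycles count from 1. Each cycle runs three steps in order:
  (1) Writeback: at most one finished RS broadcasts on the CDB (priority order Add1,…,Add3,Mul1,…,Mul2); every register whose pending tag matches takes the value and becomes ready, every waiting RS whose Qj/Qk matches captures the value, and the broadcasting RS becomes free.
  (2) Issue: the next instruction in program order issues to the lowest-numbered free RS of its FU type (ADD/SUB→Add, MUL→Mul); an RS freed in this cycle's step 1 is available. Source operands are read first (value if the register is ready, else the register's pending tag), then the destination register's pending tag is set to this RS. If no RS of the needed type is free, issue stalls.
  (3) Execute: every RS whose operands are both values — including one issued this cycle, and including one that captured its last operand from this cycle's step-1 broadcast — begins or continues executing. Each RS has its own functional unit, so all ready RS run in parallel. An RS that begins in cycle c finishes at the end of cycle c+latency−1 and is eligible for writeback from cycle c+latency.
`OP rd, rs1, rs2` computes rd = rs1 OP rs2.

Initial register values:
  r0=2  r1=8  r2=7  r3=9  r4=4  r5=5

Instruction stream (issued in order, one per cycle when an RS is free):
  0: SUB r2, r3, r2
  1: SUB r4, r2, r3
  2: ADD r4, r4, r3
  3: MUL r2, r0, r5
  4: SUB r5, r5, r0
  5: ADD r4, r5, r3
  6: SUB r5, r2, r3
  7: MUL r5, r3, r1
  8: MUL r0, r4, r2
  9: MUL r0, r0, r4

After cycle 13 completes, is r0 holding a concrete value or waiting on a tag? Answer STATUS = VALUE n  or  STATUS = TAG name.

STATUS = TAG Mul2

c1: issue SUB r2<-Add1 | r0:2,r1:8,r2:Add1,r3:9,r4:4,r5:5
c2: issue SUB r4<-Add2 | r0:2,r1:8,r2:Add1,r3:9,r4:Add2,r5:5
c3: CDB Add1=2; issue ADD r4<-Add1 | r0:2,r1:8,r2:2,r3:9,r4:Add1,r5:5
c4: issue MUL r2<-Mul1 | r0:2,r1:8,r2:Mul1,r3:9,r4:Add1,r5:5
c5: CDB Add2=-7; issue SUB r5<-Add2 | r0:2,r1:8,r2:Mul1,r3:9,r4:Add1,r5:Add2
c6: issue ADD r4<-Add3 | r0:2,r1:8,r2:Mul1,r3:9,r4:Add3,r5:Add2
c7: CDB Add1=2; issue SUB r5<-Add1 | r0:2,r1:8,r2:Mul1,r3:9,r4:Add3,r5:Add1
c8: CDB Add2=3; issue MUL r5<-Mul2 | r0:2,r1:8,r2:Mul1,r3:9,r4:Add3,r5:Mul2
c9: CDB Mul1=10; issue MUL r0<-Mul1 | r0:Mul1,r1:8,r2:10,r3:9,r4:Add3,r5:Mul2
c10: CDB Add3=12; stall | r0:Mul1,r1:8,r2:10,r3:9,r4:12,r5:Mul2
c11: CDB Add1=1; stall | r0:Mul1,r1:8,r2:10,r3:9,r4:12,r5:Mul2
c12: CDB Mul2=72; issue MUL r0<-Mul2 | r0:Mul2,r1:8,r2:10,r3:9,r4:12,r5:72
c13: - | r0:Mul2,r1:8,r2:10,r3:9,r4:12,r5:72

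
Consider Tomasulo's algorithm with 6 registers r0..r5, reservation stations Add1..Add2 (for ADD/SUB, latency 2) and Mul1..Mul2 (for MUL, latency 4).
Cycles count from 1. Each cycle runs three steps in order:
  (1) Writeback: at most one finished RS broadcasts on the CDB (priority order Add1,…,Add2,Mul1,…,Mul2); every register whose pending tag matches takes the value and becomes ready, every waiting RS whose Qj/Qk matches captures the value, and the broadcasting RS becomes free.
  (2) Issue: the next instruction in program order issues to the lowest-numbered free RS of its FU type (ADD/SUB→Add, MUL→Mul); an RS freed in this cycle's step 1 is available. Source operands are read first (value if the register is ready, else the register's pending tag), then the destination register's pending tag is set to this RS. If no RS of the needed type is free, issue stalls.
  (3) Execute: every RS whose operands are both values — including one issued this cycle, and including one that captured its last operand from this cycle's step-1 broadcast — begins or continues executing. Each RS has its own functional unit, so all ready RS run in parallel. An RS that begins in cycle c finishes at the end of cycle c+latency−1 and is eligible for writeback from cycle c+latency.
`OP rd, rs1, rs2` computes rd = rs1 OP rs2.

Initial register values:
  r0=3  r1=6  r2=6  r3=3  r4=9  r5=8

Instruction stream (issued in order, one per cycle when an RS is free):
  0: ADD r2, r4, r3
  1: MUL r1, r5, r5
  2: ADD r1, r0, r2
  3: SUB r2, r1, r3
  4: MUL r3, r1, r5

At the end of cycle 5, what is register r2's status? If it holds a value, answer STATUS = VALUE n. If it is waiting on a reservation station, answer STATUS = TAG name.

STATUS = TAG Add2

c1: issue ADD r2<-Add1 | r0:3,r1:6,r2:Add1,r3:3,r4:9,r5:8
c2: issue MUL r1<-Mul1 | r0:3,r1:Mul1,r2:Add1,r3:3,r4:9,r5:8
c3: CDB Add1=12; issue ADD r1<-Add1 | r0:3,r1:Add1,r2:12,r3:3,r4:9,r5:8
c4: issue SUB r2<-Add2 | r0:3,r1:Add1,r2:Add2,r3:3,r4:9,r5:8
c5: CDB Add1=15; issue MUL r3<-Mul2 | r0:3,r1:15,r2:Add2,r3:Mul2,r4:9,r5:8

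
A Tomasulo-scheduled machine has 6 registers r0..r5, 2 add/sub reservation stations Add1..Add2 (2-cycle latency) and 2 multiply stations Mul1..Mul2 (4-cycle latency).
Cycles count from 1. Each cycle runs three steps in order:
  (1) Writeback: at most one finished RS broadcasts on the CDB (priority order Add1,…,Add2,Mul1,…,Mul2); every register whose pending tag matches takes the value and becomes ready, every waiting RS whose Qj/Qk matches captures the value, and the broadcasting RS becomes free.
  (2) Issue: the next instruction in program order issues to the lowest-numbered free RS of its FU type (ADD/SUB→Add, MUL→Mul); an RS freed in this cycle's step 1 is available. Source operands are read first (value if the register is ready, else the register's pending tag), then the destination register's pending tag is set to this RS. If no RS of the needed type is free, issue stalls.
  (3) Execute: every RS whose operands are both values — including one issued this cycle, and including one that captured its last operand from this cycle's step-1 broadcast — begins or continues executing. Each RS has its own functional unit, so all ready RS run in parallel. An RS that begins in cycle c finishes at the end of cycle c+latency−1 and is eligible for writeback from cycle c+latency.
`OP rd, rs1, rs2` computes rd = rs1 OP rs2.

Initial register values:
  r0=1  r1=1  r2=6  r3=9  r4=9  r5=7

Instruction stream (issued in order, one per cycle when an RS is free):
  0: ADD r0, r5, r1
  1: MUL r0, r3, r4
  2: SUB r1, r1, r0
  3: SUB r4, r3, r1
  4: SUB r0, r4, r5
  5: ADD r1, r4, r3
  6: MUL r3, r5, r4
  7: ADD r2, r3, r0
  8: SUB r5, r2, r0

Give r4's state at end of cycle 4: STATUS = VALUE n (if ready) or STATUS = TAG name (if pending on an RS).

cycle 1: issue ADD r0<-Add1 // r0:Add1,r1:1,r2:6,r3:9,r4:9,r5:7
cycle 2: issue MUL r0<-Mul1 // r0:Mul1,r1:1,r2:6,r3:9,r4:9,r5:7
cycle 3: CDB Add1=8; issue SUB r1<-Add1 // r0:Mul1,r1:Add1,r2:6,r3:9,r4:9,r5:7
cycle 4: issue SUB r4<-Add2 // r0:Mul1,r1:Add1,r2:6,r3:9,r4:Add2,r5:7

STATUS = TAG Add2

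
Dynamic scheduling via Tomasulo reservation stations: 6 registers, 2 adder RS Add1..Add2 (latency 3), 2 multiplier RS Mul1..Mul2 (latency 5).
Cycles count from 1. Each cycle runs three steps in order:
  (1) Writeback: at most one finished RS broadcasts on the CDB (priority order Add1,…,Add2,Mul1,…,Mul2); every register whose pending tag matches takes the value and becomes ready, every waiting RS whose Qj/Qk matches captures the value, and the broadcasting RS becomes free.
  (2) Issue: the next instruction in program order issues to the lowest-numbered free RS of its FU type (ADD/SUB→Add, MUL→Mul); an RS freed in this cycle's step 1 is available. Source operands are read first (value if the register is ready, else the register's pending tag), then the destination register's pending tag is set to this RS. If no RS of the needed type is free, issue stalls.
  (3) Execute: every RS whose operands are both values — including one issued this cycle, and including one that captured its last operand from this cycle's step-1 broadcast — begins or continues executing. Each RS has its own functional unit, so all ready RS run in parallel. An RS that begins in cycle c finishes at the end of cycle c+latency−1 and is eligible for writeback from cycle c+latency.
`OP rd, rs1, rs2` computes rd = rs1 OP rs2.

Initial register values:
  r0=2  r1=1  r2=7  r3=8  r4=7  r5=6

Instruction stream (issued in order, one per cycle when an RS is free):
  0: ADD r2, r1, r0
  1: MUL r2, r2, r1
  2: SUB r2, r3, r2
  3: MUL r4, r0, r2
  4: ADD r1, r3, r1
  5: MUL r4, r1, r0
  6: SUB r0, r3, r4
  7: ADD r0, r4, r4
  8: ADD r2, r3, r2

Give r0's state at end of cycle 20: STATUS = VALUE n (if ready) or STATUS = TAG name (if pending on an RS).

  c1: issue ADD r2<-Add1  regs: r0:2,r1:1,r2:Add1,r3:8,r4:7,r5:6
  c2: issue MUL r2<-Mul1  regs: r0:2,r1:1,r2:Mul1,r3:8,r4:7,r5:6
  c3: issue SUB r2<-Add2  regs: r0:2,r1:1,r2:Add2,r3:8,r4:7,r5:6
  c4: CDB Add1=3; issue MUL r4<-Mul2  regs: r0:2,r1:1,r2:Add2,r3:8,r4:Mul2,r5:6
  c5: issue ADD r1<-Add1  regs: r0:2,r1:Add1,r2:Add2,r3:8,r4:Mul2,r5:6
  c6: stall  regs: r0:2,r1:Add1,r2:Add2,r3:8,r4:Mul2,r5:6
  c7: stall  regs: r0:2,r1:Add1,r2:Add2,r3:8,r4:Mul2,r5:6
  c8: CDB Add1=9; stall  regs: r0:2,r1:9,r2:Add2,r3:8,r4:Mul2,r5:6
  c9: CDB Mul1=3; issue MUL r4<-Mul1  regs: r0:2,r1:9,r2:Add2,r3:8,r4:Mul1,r5:6
  c10: issue SUB r0<-Add1  regs: r0:Add1,r1:9,r2:Add2,r3:8,r4:Mul1,r5:6
  c11: stall  regs: r0:Add1,r1:9,r2:Add2,r3:8,r4:Mul1,r5:6
  c12: CDB Add2=5; issue ADD r0<-Add2  regs: r0:Add2,r1:9,r2:5,r3:8,r4:Mul1,r5:6
  c13: stall  regs: r0:Add2,r1:9,r2:5,r3:8,r4:Mul1,r5:6
  c14: CDB Mul1=18; stall  regs: r0:Add2,r1:9,r2:5,r3:8,r4:18,r5:6
  c15: stall  regs: r0:Add2,r1:9,r2:5,r3:8,r4:18,r5:6
  c16: stall  regs: r0:Add2,r1:9,r2:5,r3:8,r4:18,r5:6
  c17: CDB Add1=-10; issue ADD r2<-Add1  regs: r0:Add2,r1:9,r2:Add1,r3:8,r4:18,r5:6
  c18: CDB Add2=36  regs: r0:36,r1:9,r2:Add1,r3:8,r4:18,r5:6
  c19: CDB Mul2=10  regs: r0:36,r1:9,r2:Add1,r3:8,r4:18,r5:6
  c20: CDB Add1=13  regs: r0:36,r1:9,r2:13,r3:8,r4:18,r5:6

STATUS = VALUE 36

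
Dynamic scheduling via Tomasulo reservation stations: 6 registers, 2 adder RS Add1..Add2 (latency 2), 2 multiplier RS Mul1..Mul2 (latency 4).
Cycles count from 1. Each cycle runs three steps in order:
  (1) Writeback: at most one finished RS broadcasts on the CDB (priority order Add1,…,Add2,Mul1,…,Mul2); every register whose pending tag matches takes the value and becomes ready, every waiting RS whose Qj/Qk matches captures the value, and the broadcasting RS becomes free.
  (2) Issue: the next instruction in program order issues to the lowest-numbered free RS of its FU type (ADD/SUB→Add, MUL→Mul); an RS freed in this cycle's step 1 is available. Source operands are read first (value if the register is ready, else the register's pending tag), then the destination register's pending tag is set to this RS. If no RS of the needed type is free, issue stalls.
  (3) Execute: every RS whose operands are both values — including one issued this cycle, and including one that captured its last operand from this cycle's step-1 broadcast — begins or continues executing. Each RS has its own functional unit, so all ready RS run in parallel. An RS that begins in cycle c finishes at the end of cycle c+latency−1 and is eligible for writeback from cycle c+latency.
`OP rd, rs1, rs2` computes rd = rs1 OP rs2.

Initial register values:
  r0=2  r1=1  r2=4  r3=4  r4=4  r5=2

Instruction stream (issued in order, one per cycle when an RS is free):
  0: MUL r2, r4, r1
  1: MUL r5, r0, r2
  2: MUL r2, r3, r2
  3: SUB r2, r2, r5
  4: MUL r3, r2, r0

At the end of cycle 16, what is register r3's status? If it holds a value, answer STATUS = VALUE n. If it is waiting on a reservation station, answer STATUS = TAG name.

  c1: issue MUL r2<-Mul1  regs: r0:2,r1:1,r2:Mul1,r3:4,r4:4,r5:2
  c2: issue MUL r5<-Mul2  regs: r0:2,r1:1,r2:Mul1,r3:4,r4:4,r5:Mul2
  c3: stall  regs: r0:2,r1:1,r2:Mul1,r3:4,r4:4,r5:Mul2
  c4: stall  regs: r0:2,r1:1,r2:Mul1,r3:4,r4:4,r5:Mul2
  c5: CDB Mul1=4; issue MUL r2<-Mul1  regs: r0:2,r1:1,r2:Mul1,r3:4,r4:4,r5:Mul2
  c6: issue SUB r2<-Add1  regs: r0:2,r1:1,r2:Add1,r3:4,r4:4,r5:Mul2
  c7: stall  regs: r0:2,r1:1,r2:Add1,r3:4,r4:4,r5:Mul2
  c8: stall  regs: r0:2,r1:1,r2:Add1,r3:4,r4:4,r5:Mul2
  c9: CDB Mul1=16; issue MUL r3<-Mul1  regs: r0:2,r1:1,r2:Add1,r3:Mul1,r4:4,r5:Mul2
  c10: CDB Mul2=8  regs: r0:2,r1:1,r2:Add1,r3:Mul1,r4:4,r5:8
  c11: -  regs: r0:2,r1:1,r2:Add1,r3:Mul1,r4:4,r5:8
  c12: CDB Add1=8  regs: r0:2,r1:1,r2:8,r3:Mul1,r4:4,r5:8
  c13: -  regs: r0:2,r1:1,r2:8,r3:Mul1,r4:4,r5:8
  c14: -  regs: r0:2,r1:1,r2:8,r3:Mul1,r4:4,r5:8
  c15: -  regs: r0:2,r1:1,r2:8,r3:Mul1,r4:4,r5:8
  c16: CDB Mul1=16  regs: r0:2,r1:1,r2:8,r3:16,r4:4,r5:8

STATUS = VALUE 16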